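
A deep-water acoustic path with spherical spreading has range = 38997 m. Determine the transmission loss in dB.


TL = 20*log10(38997) = 91.82

91.82 dB


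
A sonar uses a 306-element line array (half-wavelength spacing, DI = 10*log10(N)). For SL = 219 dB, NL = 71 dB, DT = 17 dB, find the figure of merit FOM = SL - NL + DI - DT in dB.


Step 1: DI = 10*log10(306) = 24.86 dB
Step 2: FOM = SL - NL + DI - DT = 219 - 71 + 24.86 - 17 = 155.86

155.86 dB


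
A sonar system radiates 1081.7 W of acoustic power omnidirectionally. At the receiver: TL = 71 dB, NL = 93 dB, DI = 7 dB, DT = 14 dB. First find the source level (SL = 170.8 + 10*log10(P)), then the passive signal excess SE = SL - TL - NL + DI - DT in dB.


Step 1: SL = 170.8 + 10*log10(1081.7) = 201.14 dB
Step 2: SE = SL - TL - NL + DI - DT = 201.14 - 71 - 93 + 7 - 14 = 30.14

30.14 dB


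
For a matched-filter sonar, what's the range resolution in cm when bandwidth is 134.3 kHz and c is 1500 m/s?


dR = c/(2*BW) = 1500 / (2 * 134.3e3) = 0.0056 m = 0.56 cm

0.56 cm


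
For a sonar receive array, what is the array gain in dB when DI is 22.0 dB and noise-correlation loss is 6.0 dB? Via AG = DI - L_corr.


AG = DI - L_corr = 22.0 - 6.0 = 16.0

16.0 dB


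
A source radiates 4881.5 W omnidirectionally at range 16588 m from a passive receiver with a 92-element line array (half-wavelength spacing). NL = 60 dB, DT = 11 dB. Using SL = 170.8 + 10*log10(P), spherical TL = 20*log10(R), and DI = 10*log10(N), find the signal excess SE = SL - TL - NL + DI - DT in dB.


Step 1: SL = 170.8 + 10*log10(4881.5) = 207.69 dB
Step 2: TL = 20*log10(16588) = 84.4 dB
Step 3: DI = 10*log10(92) = 19.64 dB
Step 4: SE = SL - TL - NL + DI - DT = 207.69 - 84.4 - 60 + 19.64 - 11 = 71.93

71.93 dB


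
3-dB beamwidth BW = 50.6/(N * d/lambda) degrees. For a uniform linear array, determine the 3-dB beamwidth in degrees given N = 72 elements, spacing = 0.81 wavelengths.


BW = 50.6 / (72 * 0.81) = 50.6 / 58.32 = 0.87

0.87 deg


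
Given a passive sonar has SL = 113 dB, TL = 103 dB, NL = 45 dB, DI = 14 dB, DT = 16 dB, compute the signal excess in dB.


SE = SL - TL - NL + DI - DT = 113 - 103 - 45 + 14 - 16 = -37

-37 dB


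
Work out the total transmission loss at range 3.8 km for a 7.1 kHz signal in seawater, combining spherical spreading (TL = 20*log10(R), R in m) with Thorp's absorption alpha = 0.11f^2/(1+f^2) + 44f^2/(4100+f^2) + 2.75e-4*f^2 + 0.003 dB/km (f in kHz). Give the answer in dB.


Step 1 (Thorp): alpha = 0.11*50.41/(1+50.41) + 44*50.41/(4100+50.41) + 2.75e-4*50.41 + 0.003 = 0.6591 dB/km
Step 2: TL_spread = 20*log10(3800) = 71.6 dB
Step 3: TL_abs = alpha*R = 0.6591 * 3.8 = 2.5 dB
Step 4: TL_total = 71.6 + 2.5 = 74.1

74.1 dB


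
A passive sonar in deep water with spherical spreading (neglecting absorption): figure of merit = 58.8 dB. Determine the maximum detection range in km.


At max range FOM = TL, so 20*log10(R) = 58.8
R = 10^(58.8/20) = 870.96 m = 0.87 km

0.87 km


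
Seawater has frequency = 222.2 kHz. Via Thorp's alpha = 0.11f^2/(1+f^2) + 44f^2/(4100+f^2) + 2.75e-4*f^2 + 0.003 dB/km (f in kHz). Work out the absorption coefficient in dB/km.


f^2 = 49372.84
alpha = 0.11*49372.84/(1+49372.84) + 44*49372.84/(4100+49372.84) + 2.75e-4*49372.84 + 0.003 = 54.317

54.317 dB/km


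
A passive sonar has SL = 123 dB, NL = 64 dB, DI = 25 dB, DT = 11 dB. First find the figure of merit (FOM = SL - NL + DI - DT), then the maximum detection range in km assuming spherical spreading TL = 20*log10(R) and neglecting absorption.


Step 1: FOM = SL - NL + DI - DT = 123 - 64 + 25 - 11 = 73 dB
Step 2: at max range FOM = TL = 20*log10(R), so R = 10^(73/20) = 4466.84 m = 4.47 km

4.47 km


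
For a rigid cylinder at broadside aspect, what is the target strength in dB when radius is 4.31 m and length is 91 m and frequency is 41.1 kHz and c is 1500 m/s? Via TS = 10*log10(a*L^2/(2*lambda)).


lambda = 1500/41100 = 0.0365 m
TS = 10*log10(4.31*91^2/(2*0.0365)) = 56.89

56.89 dB


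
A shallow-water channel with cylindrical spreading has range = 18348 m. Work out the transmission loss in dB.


TL = 10*log10(18348) = 42.64

42.64 dB


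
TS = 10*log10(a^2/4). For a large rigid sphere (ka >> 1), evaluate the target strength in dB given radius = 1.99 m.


-0.04 dB


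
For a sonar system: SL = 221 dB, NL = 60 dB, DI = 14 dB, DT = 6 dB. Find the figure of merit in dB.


FOM = SL - NL + DI - DT = 221 - 60 + 14 - 6 = 169

169 dB


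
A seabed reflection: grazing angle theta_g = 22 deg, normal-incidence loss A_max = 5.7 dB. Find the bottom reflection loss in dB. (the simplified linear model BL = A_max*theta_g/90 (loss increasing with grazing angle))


1.39 dB


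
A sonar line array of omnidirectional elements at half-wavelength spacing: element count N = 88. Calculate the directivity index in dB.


DI = 10*log10(88) = 19.44

19.44 dB


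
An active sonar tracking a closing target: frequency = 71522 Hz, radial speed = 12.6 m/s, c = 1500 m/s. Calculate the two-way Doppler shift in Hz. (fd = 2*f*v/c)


fd = 2*f*v/c = 2 * 71522 * 12.6 / 1500 = 1201.57

1201.57 Hz


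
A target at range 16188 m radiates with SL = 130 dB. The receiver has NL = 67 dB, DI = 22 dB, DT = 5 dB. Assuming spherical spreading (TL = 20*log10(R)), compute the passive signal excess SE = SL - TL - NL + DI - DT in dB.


Step 1: TL = 20*log10(16188) = 84.18 dB
Step 2: SE = 130 - 84.18 - 67 + 22 - 5 = -4.18

-4.18 dB


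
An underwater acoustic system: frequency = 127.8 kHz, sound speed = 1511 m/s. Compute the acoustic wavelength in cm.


lambda = c/f = 1511 / 127800 = 0.0118 m = 1.18 cm

1.18 cm


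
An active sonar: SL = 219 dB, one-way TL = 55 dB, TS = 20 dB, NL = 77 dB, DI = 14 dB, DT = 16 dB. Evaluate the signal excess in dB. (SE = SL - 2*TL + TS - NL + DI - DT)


50 dB


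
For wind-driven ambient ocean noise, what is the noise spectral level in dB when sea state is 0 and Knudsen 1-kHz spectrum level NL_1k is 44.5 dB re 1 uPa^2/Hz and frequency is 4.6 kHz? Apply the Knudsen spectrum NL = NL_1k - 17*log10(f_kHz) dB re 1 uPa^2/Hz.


NL = NL_1k - 17*log10(f_kHz) = 44.5 - 17*log10(4.6) = 44.5 - (11.27) = 33.23

33.23 dB


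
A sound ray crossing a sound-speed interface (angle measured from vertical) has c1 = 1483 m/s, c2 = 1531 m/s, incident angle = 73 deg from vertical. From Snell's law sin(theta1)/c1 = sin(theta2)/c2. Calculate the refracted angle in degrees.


80.84 deg


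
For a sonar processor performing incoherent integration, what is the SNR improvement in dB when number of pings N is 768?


Gain = 5*log10(768) = 14.43

14.43 dB


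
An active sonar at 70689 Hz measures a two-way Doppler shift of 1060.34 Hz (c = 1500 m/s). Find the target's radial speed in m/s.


11.25 m/s


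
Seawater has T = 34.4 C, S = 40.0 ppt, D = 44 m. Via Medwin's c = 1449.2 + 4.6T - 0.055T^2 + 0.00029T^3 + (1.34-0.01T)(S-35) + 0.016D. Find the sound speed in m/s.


c = 1449.2 + 4.6*34.4 - 0.055*34.4^2 + 0.00029*34.4^3 + (1.34 - 0.01*34.4)*(40.0 - 35) + 0.016*44 = 1559.84

1559.84 m/s


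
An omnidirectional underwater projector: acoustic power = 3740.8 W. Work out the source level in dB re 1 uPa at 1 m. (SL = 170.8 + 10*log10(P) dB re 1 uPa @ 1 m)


SL = 170.8 + 10*log10(3740.8) = 170.8 + 35.73 = 206.53

206.53 dB


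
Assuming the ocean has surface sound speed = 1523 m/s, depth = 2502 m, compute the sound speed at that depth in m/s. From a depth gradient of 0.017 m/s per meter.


1565.534 m/s


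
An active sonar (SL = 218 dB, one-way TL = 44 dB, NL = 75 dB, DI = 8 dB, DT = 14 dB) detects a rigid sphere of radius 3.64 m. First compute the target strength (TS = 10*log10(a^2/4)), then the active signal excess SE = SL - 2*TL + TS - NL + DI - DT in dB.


Step 1: TS = 10*log10(3.64^2/4) = 5.2 dB
Step 2: SE = SL - 2*TL + TS - NL + DI - DT = 218 - 2*44 + (5.2) - 75 + 8 - 14 = 54.2

54.2 dB


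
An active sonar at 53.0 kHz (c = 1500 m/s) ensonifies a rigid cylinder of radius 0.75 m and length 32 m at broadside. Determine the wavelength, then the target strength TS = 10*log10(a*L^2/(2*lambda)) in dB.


Step 1: lambda = c/f = 1500/53000 = 0.0283 m
Step 2: TS = 10*log10(a*L^2/(2*lambda)) = 10*log10(0.75*32^2/(2*0.0283)) = 41.33

41.33 dB


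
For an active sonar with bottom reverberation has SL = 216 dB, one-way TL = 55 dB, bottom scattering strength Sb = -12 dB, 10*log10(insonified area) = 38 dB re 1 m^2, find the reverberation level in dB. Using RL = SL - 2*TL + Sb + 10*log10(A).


132 dB


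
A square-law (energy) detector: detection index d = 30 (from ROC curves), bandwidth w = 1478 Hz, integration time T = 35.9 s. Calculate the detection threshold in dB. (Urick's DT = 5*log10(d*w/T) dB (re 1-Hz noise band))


15.46 dB


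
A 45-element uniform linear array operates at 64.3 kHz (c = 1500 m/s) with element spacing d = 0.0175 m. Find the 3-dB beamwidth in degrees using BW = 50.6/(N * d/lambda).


Step 1: lambda = 1500/64300 = 0.02333 m
Step 2: d/lambda = 0.0175/0.02333 = 0.7501
Step 3: BW = 50.6/(N * d/lambda) = 50.6/(45 * 0.7501) = 1.5

1.5 deg


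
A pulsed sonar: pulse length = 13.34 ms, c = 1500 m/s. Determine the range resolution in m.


10.005 m


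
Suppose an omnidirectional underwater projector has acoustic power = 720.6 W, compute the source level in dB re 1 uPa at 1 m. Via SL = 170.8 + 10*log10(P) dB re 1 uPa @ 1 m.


SL = 170.8 + 10*log10(720.6) = 170.8 + 28.58 = 199.38

199.38 dB


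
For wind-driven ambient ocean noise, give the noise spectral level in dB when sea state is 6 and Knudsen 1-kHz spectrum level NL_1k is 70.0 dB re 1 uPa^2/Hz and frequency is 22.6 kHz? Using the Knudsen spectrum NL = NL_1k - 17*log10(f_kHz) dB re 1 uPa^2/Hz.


NL = NL_1k - 17*log10(f_kHz) = 70.0 - 17*log10(22.6) = 70.0 - (23.02) = 46.98

46.98 dB


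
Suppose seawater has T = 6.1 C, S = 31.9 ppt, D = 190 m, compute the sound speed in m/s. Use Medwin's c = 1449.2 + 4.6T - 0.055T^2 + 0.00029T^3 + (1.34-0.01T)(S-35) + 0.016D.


c = 1449.2 + 4.6*6.1 - 0.055*6.1^2 + 0.00029*6.1^3 + (1.34 - 0.01*6.1)*(31.9 - 35) + 0.016*190 = 1474.35

1474.35 m/s


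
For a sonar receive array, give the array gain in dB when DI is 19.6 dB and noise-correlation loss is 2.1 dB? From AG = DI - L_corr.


AG = DI - L_corr = 19.6 - 2.1 = 17.5

17.5 dB


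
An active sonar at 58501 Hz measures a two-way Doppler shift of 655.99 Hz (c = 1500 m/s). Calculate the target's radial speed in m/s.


8.41 m/s


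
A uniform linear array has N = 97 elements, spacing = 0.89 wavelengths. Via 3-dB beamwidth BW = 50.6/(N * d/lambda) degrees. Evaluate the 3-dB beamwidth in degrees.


BW = 50.6 / (97 * 0.89) = 50.6 / 86.33 = 0.59

0.59 deg


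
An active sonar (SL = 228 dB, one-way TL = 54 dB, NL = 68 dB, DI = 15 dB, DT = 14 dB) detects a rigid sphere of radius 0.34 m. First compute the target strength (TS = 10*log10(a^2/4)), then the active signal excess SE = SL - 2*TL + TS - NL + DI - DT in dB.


Step 1: TS = 10*log10(0.34^2/4) = -15.39 dB
Step 2: SE = SL - 2*TL + TS - NL + DI - DT = 228 - 2*54 + (-15.39) - 68 + 15 - 14 = 37.61

37.61 dB


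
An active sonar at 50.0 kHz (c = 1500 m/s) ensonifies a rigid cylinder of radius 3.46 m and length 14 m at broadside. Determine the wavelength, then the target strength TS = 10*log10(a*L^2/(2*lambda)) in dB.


Step 1: lambda = c/f = 1500/50000 = 0.03 m
Step 2: TS = 10*log10(a*L^2/(2*lambda)) = 10*log10(3.46*14^2/(2*0.03)) = 40.53

40.53 dB


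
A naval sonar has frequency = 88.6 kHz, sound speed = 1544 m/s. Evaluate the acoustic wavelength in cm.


lambda = c/f = 1544 / 88600 = 0.0174 m = 1.74 cm

1.74 cm


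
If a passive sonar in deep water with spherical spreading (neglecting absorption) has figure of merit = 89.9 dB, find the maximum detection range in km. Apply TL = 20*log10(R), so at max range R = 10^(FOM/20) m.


31.26 km


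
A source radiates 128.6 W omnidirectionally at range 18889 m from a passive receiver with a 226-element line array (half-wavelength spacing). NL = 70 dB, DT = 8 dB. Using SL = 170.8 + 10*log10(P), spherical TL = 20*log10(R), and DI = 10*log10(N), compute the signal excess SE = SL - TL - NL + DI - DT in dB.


Step 1: SL = 170.8 + 10*log10(128.6) = 191.89 dB
Step 2: TL = 20*log10(18889) = 85.52 dB
Step 3: DI = 10*log10(226) = 23.54 dB
Step 4: SE = SL - TL - NL + DI - DT = 191.89 - 85.52 - 70 + 23.54 - 8 = 51.91

51.91 dB


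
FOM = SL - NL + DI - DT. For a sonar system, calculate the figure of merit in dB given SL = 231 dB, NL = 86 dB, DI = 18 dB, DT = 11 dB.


FOM = SL - NL + DI - DT = 231 - 86 + 18 - 11 = 152

152 dB


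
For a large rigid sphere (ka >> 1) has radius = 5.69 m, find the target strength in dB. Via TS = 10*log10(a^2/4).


9.08 dB


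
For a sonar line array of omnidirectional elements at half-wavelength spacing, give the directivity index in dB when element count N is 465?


DI = 10*log10(465) = 26.67

26.67 dB


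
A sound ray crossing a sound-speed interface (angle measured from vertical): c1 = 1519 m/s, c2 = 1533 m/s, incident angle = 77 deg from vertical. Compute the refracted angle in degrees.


sin(theta2) = (c2/c1)*sin(theta1) = (1533/1519)*sin(77 deg) = 0.98335
theta2 = arcsin(0.98335) = 79.53

79.53 deg


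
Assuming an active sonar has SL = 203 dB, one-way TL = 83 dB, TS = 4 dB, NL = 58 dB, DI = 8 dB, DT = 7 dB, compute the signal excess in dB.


SE = SL - 2*TL + TS - NL + DI - DT = 203 - 2*83 + (4) - 58 + 8 - 7 = -16

-16 dB


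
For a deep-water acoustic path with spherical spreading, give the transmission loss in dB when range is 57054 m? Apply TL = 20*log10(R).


95.13 dB


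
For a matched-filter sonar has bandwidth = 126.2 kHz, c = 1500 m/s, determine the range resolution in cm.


dR = c/(2*BW) = 1500 / (2 * 126.2e3) = 0.0059 m = 0.59 cm

0.59 cm


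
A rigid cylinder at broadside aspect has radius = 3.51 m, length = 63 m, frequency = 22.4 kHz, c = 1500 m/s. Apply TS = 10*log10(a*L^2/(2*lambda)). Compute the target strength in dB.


lambda = 1500/22400 = 0.06696 m
TS = 10*log10(3.51*63^2/(2*0.06696)) = 50.17

50.17 dB


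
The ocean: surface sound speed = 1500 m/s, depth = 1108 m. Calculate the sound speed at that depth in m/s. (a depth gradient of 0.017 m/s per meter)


c = 1500 + 0.017 * 1108 = 1518.836

1518.836 m/s


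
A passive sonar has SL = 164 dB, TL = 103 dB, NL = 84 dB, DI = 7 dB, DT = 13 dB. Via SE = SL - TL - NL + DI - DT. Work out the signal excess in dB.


SE = SL - TL - NL + DI - DT = 164 - 103 - 84 + 7 - 13 = -29

-29 dB


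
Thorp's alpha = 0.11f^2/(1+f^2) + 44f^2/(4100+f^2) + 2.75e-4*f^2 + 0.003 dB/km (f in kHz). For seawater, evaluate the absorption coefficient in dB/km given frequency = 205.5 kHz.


51.833 dB/km


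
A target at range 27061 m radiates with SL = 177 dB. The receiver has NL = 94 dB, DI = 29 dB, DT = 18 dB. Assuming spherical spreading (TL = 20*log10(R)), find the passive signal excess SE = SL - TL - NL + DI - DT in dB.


Step 1: TL = 20*log10(27061) = 88.65 dB
Step 2: SE = 177 - 88.65 - 94 + 29 - 18 = 5.35

5.35 dB


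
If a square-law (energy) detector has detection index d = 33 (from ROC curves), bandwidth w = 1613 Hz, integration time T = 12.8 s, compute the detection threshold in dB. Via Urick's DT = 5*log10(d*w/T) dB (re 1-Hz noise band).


18.09 dB


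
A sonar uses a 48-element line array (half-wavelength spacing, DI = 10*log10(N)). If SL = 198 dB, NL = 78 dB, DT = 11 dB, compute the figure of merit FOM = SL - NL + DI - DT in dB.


Step 1: DI = 10*log10(48) = 16.81 dB
Step 2: FOM = SL - NL + DI - DT = 198 - 78 + 16.81 - 11 = 125.81

125.81 dB


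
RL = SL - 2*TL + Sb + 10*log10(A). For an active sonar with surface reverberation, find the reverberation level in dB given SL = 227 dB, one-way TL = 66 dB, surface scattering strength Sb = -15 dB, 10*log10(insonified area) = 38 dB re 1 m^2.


RL = SL - 2*TL + Sb + 10*log10(A) = 227 - 2*66 + (-15) + 38 = 118

118 dB


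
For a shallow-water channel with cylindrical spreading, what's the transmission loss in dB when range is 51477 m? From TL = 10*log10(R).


TL = 10*log10(51477) = 47.12

47.12 dB


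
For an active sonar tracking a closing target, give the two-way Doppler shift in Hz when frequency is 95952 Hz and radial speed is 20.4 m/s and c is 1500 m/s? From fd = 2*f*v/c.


fd = 2*f*v/c = 2 * 95952 * 20.4 / 1500 = 2609.89

2609.89 Hz


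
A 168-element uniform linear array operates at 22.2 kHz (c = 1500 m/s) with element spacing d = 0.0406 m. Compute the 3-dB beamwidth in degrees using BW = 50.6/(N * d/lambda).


Step 1: lambda = 1500/22200 = 0.06757 m
Step 2: d/lambda = 0.0406/0.06757 = 0.6009
Step 3: BW = 50.6/(N * d/lambda) = 50.6/(168 * 0.6009) = 0.5

0.5 deg


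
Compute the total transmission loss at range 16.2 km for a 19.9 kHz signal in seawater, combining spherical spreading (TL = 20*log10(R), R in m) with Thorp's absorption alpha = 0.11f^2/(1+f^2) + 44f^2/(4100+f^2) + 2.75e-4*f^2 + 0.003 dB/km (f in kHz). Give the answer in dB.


Step 1 (Thorp): alpha = 0.11*396.01/(1+396.01) + 44*396.01/(4100+396.01) + 2.75e-4*396.01 + 0.003 = 4.0972 dB/km
Step 2: TL_spread = 20*log10(16200) = 84.19 dB
Step 3: TL_abs = alpha*R = 4.0972 * 16.2 = 66.37 dB
Step 4: TL_total = 84.19 + 66.37 = 150.56

150.56 dB


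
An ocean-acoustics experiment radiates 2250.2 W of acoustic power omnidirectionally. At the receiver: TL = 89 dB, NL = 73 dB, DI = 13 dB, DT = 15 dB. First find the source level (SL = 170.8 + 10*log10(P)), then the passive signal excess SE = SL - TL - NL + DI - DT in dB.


Step 1: SL = 170.8 + 10*log10(2250.2) = 204.32 dB
Step 2: SE = SL - TL - NL + DI - DT = 204.32 - 89 - 73 + 13 - 15 = 40.32

40.32 dB


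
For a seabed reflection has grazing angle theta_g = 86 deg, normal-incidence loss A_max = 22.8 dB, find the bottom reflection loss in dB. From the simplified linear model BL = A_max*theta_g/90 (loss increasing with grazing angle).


21.79 dB


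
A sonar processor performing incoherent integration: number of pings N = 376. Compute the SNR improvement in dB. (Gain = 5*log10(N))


12.88 dB


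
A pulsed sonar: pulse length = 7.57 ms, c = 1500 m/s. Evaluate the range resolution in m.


dR = c*tau/2 = 1500 * 7.57e-3 / 2 = 5.6775

5.6775 m


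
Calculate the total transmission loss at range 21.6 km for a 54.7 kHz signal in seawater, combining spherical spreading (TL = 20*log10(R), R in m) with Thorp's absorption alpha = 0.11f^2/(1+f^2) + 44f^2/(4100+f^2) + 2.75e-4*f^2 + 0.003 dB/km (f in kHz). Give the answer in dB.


507.87 dB


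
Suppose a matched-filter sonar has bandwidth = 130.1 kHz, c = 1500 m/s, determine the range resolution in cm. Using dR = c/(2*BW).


dR = c/(2*BW) = 1500 / (2 * 130.1e3) = 0.0058 m = 0.58 cm

0.58 cm


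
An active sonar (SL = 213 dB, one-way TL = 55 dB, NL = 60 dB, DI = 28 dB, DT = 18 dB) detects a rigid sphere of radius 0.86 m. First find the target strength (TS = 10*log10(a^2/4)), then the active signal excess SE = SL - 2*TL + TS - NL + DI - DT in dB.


Step 1: TS = 10*log10(0.86^2/4) = -7.33 dB
Step 2: SE = SL - 2*TL + TS - NL + DI - DT = 213 - 2*55 + (-7.33) - 60 + 28 - 18 = 45.67

45.67 dB


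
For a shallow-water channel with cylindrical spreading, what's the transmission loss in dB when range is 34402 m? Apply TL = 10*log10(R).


45.37 dB


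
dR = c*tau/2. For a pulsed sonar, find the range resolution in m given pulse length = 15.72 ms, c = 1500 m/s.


dR = c*tau/2 = 1500 * 15.72e-3 / 2 = 11.79

11.79 m


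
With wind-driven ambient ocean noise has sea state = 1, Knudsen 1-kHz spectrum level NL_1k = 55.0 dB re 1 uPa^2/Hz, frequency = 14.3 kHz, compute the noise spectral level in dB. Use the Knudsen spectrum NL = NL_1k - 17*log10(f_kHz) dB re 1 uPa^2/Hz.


35.36 dB


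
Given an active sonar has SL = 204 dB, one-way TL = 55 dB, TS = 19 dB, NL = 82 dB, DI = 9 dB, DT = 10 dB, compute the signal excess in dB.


SE = SL - 2*TL + TS - NL + DI - DT = 204 - 2*55 + (19) - 82 + 9 - 10 = 30

30 dB


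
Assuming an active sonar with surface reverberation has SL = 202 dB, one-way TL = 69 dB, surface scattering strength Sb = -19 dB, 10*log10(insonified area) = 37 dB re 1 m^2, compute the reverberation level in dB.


RL = SL - 2*TL + Sb + 10*log10(A) = 202 - 2*69 + (-19) + 37 = 82

82 dB


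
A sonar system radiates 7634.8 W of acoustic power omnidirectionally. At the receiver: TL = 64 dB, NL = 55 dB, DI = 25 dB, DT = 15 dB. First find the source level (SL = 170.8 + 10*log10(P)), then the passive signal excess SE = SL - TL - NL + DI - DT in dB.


Step 1: SL = 170.8 + 10*log10(7634.8) = 209.63 dB
Step 2: SE = SL - TL - NL + DI - DT = 209.63 - 64 - 55 + 25 - 15 = 100.63

100.63 dB


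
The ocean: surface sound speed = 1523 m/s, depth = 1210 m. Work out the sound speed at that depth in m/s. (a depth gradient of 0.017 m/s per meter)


c = 1523 + 0.017 * 1210 = 1543.57

1543.57 m/s


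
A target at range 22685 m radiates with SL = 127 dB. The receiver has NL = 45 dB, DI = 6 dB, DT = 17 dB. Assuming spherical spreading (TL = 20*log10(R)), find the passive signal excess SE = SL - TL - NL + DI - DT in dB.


Step 1: TL = 20*log10(22685) = 87.11 dB
Step 2: SE = 127 - 87.11 - 45 + 6 - 17 = -16.11

-16.11 dB


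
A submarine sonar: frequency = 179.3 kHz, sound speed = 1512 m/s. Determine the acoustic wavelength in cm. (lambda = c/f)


lambda = c/f = 1512 / 179300 = 0.0084 m = 0.84 cm

0.84 cm


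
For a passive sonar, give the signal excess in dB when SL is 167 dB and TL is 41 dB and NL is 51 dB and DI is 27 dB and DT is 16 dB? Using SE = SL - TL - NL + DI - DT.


SE = SL - TL - NL + DI - DT = 167 - 41 - 51 + 27 - 16 = 86

86 dB


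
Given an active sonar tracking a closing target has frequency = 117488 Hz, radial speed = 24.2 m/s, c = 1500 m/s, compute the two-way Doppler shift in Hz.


fd = 2*f*v/c = 2 * 117488 * 24.2 / 1500 = 3790.95

3790.95 Hz


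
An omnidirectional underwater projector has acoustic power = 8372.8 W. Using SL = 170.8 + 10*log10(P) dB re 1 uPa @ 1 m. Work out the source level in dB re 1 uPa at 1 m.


SL = 170.8 + 10*log10(8372.8) = 170.8 + 39.23 = 210.03

210.03 dB


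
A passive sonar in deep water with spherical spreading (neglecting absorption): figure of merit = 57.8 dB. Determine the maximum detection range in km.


At max range FOM = TL, so 20*log10(R) = 57.8
R = 10^(57.8/20) = 776.25 m = 0.78 km

0.78 km


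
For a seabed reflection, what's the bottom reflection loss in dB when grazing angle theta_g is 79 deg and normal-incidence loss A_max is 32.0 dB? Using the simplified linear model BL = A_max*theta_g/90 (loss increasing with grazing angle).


28.09 dB


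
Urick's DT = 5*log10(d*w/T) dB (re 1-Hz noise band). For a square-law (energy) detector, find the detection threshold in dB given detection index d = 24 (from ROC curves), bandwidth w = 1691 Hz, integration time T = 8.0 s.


18.53 dB


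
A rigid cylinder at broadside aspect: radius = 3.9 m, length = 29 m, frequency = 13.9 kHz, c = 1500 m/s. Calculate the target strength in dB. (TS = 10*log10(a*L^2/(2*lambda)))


lambda = 1500/13900 = 0.10791 m
TS = 10*log10(3.9*29^2/(2*0.10791)) = 41.82

41.82 dB


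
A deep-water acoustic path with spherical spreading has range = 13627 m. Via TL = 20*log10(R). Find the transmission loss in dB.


TL = 20*log10(13627) = 82.69

82.69 dB


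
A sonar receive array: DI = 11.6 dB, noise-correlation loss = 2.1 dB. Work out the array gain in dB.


9.5 dB


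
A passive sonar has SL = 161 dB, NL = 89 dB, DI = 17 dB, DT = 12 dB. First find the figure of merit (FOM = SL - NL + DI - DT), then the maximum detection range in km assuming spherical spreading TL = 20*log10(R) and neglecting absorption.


Step 1: FOM = SL - NL + DI - DT = 161 - 89 + 17 - 12 = 77 dB
Step 2: at max range FOM = TL = 20*log10(R), so R = 10^(77/20) = 7079.46 m = 7.08 km

7.08 km


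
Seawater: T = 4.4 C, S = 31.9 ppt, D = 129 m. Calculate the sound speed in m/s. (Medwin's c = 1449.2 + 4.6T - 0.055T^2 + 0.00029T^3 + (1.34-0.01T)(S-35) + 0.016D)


1466.45 m/s


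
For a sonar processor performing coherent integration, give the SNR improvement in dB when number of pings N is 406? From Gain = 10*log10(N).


Gain = 10*log10(406) = 26.09

26.09 dB


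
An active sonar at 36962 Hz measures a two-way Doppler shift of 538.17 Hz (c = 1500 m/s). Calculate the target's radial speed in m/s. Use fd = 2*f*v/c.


From fd = 2*f*v/c, v = c*fd/(2*f) = 1500 * 538.17 / (2*36962) = 10.92

10.92 m/s


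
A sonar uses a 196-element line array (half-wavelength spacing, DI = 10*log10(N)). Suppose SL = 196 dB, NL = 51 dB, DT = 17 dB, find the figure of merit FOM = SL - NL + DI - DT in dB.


Step 1: DI = 10*log10(196) = 22.92 dB
Step 2: FOM = SL - NL + DI - DT = 196 - 51 + 22.92 - 17 = 150.92

150.92 dB


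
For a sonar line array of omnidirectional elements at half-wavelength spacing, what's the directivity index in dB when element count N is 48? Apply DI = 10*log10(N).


DI = 10*log10(48) = 16.81

16.81 dB


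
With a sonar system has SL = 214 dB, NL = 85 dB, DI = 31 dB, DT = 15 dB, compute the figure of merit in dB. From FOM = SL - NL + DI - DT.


145 dB


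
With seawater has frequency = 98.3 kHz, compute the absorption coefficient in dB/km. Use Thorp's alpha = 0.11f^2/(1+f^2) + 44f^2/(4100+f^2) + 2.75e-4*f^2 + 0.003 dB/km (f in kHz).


33.663 dB/km


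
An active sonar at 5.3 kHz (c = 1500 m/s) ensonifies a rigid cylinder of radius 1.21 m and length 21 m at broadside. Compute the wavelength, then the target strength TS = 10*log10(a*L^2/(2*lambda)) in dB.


Step 1: lambda = c/f = 1500/5300 = 0.28302 m
Step 2: TS = 10*log10(a*L^2/(2*lambda)) = 10*log10(1.21*21^2/(2*0.28302)) = 29.74

29.74 dB


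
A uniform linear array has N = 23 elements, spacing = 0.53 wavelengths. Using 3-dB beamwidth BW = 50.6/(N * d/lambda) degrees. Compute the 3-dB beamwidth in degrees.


BW = 50.6 / (23 * 0.53) = 50.6 / 12.19 = 4.15

4.15 deg


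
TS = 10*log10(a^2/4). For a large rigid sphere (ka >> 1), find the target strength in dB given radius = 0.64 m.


TS = 10*log10(0.64^2 / 4) = 10*log10(0.1024) = -9.9

-9.9 dB


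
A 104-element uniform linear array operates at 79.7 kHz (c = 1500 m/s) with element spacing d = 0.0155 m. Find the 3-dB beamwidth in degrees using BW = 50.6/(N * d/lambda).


Step 1: lambda = 1500/79700 = 0.01882 m
Step 2: d/lambda = 0.0155/0.01882 = 0.8236
Step 3: BW = 50.6/(N * d/lambda) = 50.6/(104 * 0.8236) = 0.59

0.59 deg


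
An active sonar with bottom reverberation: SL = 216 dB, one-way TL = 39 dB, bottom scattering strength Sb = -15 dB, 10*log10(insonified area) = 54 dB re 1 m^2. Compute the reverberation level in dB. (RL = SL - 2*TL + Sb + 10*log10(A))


177 dB


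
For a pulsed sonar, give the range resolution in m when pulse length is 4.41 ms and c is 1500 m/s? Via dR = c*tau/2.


3.3075 m


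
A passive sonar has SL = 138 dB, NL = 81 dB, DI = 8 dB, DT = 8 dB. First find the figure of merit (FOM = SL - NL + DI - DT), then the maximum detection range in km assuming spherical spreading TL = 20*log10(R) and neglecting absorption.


Step 1: FOM = SL - NL + DI - DT = 138 - 81 + 8 - 8 = 57 dB
Step 2: at max range FOM = TL = 20*log10(R), so R = 10^(57/20) = 707.95 m = 0.71 km

0.71 km


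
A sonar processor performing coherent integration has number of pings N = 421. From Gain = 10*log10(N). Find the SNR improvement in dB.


Gain = 10*log10(421) = 26.24

26.24 dB


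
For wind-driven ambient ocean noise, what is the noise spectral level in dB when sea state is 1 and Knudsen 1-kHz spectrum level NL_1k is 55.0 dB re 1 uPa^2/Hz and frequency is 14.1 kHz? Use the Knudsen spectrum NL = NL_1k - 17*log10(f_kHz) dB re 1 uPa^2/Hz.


NL = NL_1k - 17*log10(f_kHz) = 55.0 - 17*log10(14.1) = 55.0 - (19.54) = 35.46

35.46 dB


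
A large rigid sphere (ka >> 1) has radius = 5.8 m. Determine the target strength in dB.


TS = 10*log10(5.8^2 / 4) = 10*log10(8.41) = 9.25

9.25 dB


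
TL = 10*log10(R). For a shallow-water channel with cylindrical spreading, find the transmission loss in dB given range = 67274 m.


TL = 10*log10(67274) = 48.28

48.28 dB


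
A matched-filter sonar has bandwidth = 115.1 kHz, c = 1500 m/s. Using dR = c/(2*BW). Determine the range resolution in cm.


dR = c/(2*BW) = 1500 / (2 * 115.1e3) = 0.0065 m = 0.65 cm

0.65 cm


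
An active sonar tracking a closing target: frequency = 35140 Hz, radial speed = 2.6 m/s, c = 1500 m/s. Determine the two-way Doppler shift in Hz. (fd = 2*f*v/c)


fd = 2*f*v/c = 2 * 35140 * 2.6 / 1500 = 121.82

121.82 Hz


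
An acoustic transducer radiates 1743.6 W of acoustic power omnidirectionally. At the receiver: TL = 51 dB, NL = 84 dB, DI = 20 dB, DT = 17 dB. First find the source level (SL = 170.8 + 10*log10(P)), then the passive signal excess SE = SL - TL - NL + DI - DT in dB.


Step 1: SL = 170.8 + 10*log10(1743.6) = 203.21 dB
Step 2: SE = SL - TL - NL + DI - DT = 203.21 - 51 - 84 + 20 - 17 = 71.21

71.21 dB


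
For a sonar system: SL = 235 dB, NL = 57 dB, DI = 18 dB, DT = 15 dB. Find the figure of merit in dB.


FOM = SL - NL + DI - DT = 235 - 57 + 18 - 15 = 181

181 dB


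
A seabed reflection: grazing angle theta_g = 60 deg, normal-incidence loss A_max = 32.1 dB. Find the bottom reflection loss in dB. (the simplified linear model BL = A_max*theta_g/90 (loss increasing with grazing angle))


BL = A_max * theta_g / 90 = 32.1 * 60 / 90 = 21.4

21.4 dB


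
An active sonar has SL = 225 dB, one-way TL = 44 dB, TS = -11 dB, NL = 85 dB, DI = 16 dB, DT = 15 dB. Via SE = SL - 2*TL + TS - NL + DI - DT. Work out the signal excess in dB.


42 dB


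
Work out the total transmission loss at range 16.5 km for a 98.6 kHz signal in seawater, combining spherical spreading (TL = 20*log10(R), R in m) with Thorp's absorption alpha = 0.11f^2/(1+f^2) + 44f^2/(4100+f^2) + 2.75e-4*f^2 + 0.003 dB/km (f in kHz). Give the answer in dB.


Step 1 (Thorp): alpha = 0.11*9721.96/(1+9721.96) + 44*9721.96/(4100+9721.96) + 2.75e-4*9721.96 + 0.003 = 33.7348 dB/km
Step 2: TL_spread = 20*log10(16500) = 84.35 dB
Step 3: TL_abs = alpha*R = 33.7348 * 16.5 = 556.62 dB
Step 4: TL_total = 84.35 + 556.62 = 640.97

640.97 dB


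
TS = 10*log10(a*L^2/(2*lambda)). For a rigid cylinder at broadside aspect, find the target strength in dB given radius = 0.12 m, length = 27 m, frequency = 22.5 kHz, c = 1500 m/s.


28.17 dB


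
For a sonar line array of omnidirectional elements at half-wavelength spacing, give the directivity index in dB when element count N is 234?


DI = 10*log10(234) = 23.69

23.69 dB


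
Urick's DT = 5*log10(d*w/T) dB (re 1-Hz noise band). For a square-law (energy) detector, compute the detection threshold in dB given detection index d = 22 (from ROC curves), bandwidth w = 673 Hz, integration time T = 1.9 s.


DT = 5*log10(d*w/T) = 5*log10(22 * 673 / 1.9) = 5*log10(7792.63) = 19.46

19.46 dB


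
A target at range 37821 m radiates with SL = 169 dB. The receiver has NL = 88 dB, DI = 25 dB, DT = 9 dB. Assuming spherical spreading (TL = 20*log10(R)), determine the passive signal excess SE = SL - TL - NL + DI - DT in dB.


Step 1: TL = 20*log10(37821) = 91.55 dB
Step 2: SE = 169 - 91.55 - 88 + 25 - 9 = 5.45

5.45 dB


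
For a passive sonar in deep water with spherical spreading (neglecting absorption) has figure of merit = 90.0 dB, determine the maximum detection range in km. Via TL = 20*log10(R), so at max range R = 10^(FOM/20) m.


31.62 km


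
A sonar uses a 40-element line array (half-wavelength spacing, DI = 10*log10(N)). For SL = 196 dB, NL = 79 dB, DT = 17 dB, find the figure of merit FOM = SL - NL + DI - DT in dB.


Step 1: DI = 10*log10(40) = 16.02 dB
Step 2: FOM = SL - NL + DI - DT = 196 - 79 + 16.02 - 17 = 116.02

116.02 dB


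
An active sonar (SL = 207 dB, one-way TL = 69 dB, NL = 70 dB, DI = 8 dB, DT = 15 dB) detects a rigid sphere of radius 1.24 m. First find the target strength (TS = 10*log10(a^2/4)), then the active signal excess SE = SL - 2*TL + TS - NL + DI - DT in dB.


Step 1: TS = 10*log10(1.24^2/4) = -4.15 dB
Step 2: SE = SL - 2*TL + TS - NL + DI - DT = 207 - 2*69 + (-4.15) - 70 + 8 - 15 = -12.15

-12.15 dB


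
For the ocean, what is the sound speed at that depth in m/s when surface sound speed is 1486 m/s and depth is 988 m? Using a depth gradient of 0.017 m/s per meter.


c = 1486 + 0.017 * 988 = 1502.796

1502.796 m/s


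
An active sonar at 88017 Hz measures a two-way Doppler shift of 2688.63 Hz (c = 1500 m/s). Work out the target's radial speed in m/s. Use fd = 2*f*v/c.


22.91 m/s


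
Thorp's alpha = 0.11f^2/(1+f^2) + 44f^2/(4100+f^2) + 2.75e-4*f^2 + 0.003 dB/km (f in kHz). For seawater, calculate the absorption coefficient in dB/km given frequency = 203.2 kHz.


51.493 dB/km


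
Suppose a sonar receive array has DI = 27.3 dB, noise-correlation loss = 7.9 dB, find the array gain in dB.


AG = DI - L_corr = 27.3 - 7.9 = 19.4

19.4 dB


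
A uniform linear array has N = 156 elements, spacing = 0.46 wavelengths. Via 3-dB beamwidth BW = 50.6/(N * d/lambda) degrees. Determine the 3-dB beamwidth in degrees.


BW = 50.6 / (156 * 0.46) = 50.6 / 71.76 = 0.71

0.71 deg


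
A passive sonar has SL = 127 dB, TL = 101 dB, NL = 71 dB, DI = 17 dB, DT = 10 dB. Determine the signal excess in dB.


SE = SL - TL - NL + DI - DT = 127 - 101 - 71 + 17 - 10 = -38

-38 dB


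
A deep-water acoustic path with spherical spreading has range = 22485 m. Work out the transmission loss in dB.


87.04 dB


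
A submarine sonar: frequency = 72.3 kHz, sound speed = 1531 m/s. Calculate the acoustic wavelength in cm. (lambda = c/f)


2.12 cm


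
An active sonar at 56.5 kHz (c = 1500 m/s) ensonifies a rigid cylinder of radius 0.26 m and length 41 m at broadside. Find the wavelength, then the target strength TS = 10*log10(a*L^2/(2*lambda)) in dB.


Step 1: lambda = c/f = 1500/56500 = 0.02655 m
Step 2: TS = 10*log10(a*L^2/(2*lambda)) = 10*log10(0.26*41^2/(2*0.02655)) = 39.15

39.15 dB


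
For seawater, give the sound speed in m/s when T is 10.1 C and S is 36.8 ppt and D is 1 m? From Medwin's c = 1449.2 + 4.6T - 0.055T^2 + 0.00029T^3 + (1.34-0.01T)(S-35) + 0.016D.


1492.59 m/s


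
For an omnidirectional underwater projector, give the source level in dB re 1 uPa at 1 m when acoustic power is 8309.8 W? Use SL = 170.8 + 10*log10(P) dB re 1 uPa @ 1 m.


SL = 170.8 + 10*log10(8309.8) = 170.8 + 39.2 = 210.0

210.0 dB


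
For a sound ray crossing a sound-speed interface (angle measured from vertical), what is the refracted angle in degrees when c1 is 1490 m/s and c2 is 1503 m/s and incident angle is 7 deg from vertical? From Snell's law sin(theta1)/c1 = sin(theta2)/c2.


sin(theta2) = (c2/c1)*sin(theta1) = (1503/1490)*sin(7 deg) = 0.12293
theta2 = arcsin(0.12293) = 7.06

7.06 deg


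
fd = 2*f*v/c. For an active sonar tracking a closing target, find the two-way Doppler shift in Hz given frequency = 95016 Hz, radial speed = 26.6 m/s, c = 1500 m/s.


3369.9 Hz


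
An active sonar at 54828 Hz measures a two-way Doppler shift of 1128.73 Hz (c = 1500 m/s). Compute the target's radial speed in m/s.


15.44 m/s


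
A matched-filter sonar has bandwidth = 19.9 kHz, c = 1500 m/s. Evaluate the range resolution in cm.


3.77 cm


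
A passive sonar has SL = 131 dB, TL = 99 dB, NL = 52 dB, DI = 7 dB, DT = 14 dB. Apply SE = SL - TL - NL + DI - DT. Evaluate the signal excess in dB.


SE = SL - TL - NL + DI - DT = 131 - 99 - 52 + 7 - 14 = -27

-27 dB


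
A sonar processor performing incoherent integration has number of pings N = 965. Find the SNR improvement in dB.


14.92 dB


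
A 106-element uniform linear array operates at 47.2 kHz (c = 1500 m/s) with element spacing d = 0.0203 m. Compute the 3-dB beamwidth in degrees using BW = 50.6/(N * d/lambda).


Step 1: lambda = 1500/47200 = 0.03178 m
Step 2: d/lambda = 0.0203/0.03178 = 0.6388
Step 3: BW = 50.6/(N * d/lambda) = 50.6/(106 * 0.6388) = 0.75

0.75 deg


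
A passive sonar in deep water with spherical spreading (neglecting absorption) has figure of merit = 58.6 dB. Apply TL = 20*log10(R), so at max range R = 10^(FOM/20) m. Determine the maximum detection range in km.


0.85 km


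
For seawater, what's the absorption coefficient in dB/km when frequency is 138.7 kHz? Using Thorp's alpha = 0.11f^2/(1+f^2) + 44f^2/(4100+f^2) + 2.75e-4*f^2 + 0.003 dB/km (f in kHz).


41.673 dB/km


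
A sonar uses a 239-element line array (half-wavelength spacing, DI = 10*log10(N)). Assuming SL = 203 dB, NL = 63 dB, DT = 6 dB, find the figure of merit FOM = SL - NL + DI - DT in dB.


Step 1: DI = 10*log10(239) = 23.78 dB
Step 2: FOM = SL - NL + DI - DT = 203 - 63 + 23.78 - 6 = 157.78

157.78 dB


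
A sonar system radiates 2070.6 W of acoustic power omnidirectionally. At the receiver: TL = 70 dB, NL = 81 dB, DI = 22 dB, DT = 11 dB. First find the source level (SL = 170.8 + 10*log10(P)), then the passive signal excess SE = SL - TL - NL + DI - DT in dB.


Step 1: SL = 170.8 + 10*log10(2070.6) = 203.96 dB
Step 2: SE = SL - TL - NL + DI - DT = 203.96 - 70 - 81 + 22 - 11 = 63.96

63.96 dB


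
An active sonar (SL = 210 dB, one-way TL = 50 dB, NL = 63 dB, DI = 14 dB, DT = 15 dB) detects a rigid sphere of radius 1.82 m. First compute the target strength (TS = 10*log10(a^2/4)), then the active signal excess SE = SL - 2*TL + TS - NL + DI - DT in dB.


Step 1: TS = 10*log10(1.82^2/4) = -0.82 dB
Step 2: SE = SL - 2*TL + TS - NL + DI - DT = 210 - 2*50 + (-0.82) - 63 + 14 - 15 = 45.18

45.18 dB


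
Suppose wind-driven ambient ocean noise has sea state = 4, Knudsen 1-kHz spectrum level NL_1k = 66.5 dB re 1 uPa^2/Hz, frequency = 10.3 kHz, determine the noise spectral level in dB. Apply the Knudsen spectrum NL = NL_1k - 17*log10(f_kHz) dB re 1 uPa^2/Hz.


NL = NL_1k - 17*log10(f_kHz) = 66.5 - 17*log10(10.3) = 66.5 - (17.22) = 49.28

49.28 dB


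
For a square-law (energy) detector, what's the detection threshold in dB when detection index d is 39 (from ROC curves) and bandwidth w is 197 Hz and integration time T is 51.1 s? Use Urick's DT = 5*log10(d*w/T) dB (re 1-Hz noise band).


10.89 dB


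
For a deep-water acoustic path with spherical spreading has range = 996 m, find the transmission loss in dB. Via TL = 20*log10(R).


TL = 20*log10(996) = 59.97

59.97 dB


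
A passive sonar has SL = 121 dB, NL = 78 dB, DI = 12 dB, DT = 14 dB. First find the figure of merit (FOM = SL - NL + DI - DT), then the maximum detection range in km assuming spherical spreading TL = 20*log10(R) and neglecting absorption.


Step 1: FOM = SL - NL + DI - DT = 121 - 78 + 12 - 14 = 41 dB
Step 2: at max range FOM = TL = 20*log10(R), so R = 10^(41/20) = 112.2 m = 0.11 km

0.11 km


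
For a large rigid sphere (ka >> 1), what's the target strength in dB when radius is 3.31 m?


4.38 dB


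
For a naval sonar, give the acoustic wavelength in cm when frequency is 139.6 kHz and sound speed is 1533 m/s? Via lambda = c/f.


1.1 cm


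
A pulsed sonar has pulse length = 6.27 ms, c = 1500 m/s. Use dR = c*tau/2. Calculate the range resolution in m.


dR = c*tau/2 = 1500 * 6.27e-3 / 2 = 4.7025

4.7025 m


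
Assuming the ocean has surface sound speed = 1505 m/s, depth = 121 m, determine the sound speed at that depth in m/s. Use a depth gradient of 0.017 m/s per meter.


c = 1505 + 0.017 * 121 = 1507.057

1507.057 m/s


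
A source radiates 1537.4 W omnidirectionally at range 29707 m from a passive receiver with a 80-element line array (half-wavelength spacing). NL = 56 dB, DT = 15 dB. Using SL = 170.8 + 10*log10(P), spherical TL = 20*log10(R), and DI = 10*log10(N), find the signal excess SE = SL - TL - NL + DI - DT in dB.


Step 1: SL = 170.8 + 10*log10(1537.4) = 202.67 dB
Step 2: TL = 20*log10(29707) = 89.46 dB
Step 3: DI = 10*log10(80) = 19.03 dB
Step 4: SE = SL - TL - NL + DI - DT = 202.67 - 89.46 - 56 + 19.03 - 15 = 61.24

61.24 dB
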